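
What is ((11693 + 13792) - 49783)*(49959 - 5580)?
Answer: -1078320942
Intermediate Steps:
((11693 + 13792) - 49783)*(49959 - 5580) = (25485 - 49783)*44379 = -24298*44379 = -1078320942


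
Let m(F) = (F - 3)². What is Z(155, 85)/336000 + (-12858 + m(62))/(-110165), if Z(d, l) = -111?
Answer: 209229579/2467696000 ≈ 0.084787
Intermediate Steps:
m(F) = (-3 + F)²
Z(155, 85)/336000 + (-12858 + m(62))/(-110165) = -111/336000 + (-12858 + (-3 + 62)²)/(-110165) = -111*1/336000 + (-12858 + 59²)*(-1/110165) = -37/112000 + (-12858 + 3481)*(-1/110165) = -37/112000 - 9377*(-1/110165) = -37/112000 + 9377/110165 = 209229579/2467696000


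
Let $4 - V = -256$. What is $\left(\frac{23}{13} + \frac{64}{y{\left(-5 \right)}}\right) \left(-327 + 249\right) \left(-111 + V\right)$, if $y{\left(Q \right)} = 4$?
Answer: $-206514$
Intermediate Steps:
$V = 260$ ($V = 4 - -256 = 4 + 256 = 260$)
$\left(\frac{23}{13} + \frac{64}{y{\left(-5 \right)}}\right) \left(-327 + 249\right) \left(-111 + V\right) = \left(\frac{23}{13} + \frac{64}{4}\right) \left(-327 + 249\right) \left(-111 + 260\right) = \left(23 \cdot \frac{1}{13} + 64 \cdot \frac{1}{4}\right) \left(\left(-78\right) 149\right) = \left(\frac{23}{13} + 16\right) \left(-11622\right) = \frac{231}{13} \left(-11622\right) = -206514$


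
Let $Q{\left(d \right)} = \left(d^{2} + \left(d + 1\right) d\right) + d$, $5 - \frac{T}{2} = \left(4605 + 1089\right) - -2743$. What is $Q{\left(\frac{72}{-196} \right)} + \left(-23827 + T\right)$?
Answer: $- \frac{97700207}{2401} \approx -40691.0$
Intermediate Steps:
$T = -16864$ ($T = 10 - 2 \left(\left(4605 + 1089\right) - -2743\right) = 10 - 2 \left(5694 + 2743\right) = 10 - 16874 = -16864$)
$Q{\left(d \right)} = d + d^{2} + d \left(1 + d\right)$ ($Q{\left(d \right)} = \left(d^{2} + \left(1 + d\right) d\right) + d = \left(d^{2} + d \left(1 + d\right)\right) + d = d + d^{2} + d \left(1 + d\right)$)
$Q{\left(\frac{72}{-196} \right)} + \left(-23827 + T\right) = 2 \frac{72}{-196} \left(1 + \frac{72}{-196}\right) - 40691 = 2 \cdot 72 \left(- \frac{1}{196}\right) \left(1 + 72 \left(- \frac{1}{196}\right)\right) - 40691 = 2 \left(- \frac{18}{49}\right) \left(1 - \frac{18}{49}\right) - 40691 = 2 \left(- \frac{18}{49}\right) \frac{31}{49} - 40691 = - \frac{1116}{2401} - 40691 = - \frac{97700207}{2401}$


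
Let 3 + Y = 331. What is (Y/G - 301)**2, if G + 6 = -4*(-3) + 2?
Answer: 67600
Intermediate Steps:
Y = 328 (Y = -3 + 331 = 328)
G = 8 (G = -6 + (-4*(-3) + 2) = -6 + (12 + 2) = -6 + 14 = 8)
(Y/G - 301)**2 = (328/8 - 301)**2 = (328*(1/8) - 301)**2 = (41 - 301)**2 = (-260)**2 = 67600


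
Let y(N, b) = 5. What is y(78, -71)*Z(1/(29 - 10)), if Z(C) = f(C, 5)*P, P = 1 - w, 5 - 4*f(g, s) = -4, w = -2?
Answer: 135/4 ≈ 33.750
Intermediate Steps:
f(g, s) = 9/4 (f(g, s) = 5/4 - ¼*(-4) = 5/4 + 1 = 9/4)
P = 3 (P = 1 - 1*(-2) = 1 + 2 = 3)
Z(C) = 27/4 (Z(C) = (9/4)*3 = 27/4)
y(78, -71)*Z(1/(29 - 10)) = 5*(27/4) = 135/4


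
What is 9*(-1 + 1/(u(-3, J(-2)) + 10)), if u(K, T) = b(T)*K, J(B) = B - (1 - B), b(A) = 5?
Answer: -54/5 ≈ -10.800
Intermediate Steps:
J(B) = -1 + 2*B (J(B) = B + (-1 + B) = -1 + 2*B)
u(K, T) = 5*K
9*(-1 + 1/(u(-3, J(-2)) + 10)) = 9*(-1 + 1/(5*(-3) + 10)) = 9*(-1 + 1/(-15 + 10)) = 9*(-1 + 1/(-5)) = 9*(-1 - 1/5) = 9*(-6/5) = -54/5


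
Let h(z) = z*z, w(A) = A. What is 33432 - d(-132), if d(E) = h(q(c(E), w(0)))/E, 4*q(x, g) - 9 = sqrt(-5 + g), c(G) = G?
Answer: 17652115/528 + 3*I*sqrt(5)/352 ≈ 33432.0 + 0.019057*I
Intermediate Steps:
q(x, g) = 9/4 + sqrt(-5 + g)/4
h(z) = z**2
d(E) = (9/4 + I*sqrt(5)/4)**2/E (d(E) = (9/4 + sqrt(-5 + 0)/4)**2/E = (9/4 + sqrt(-5)/4)**2/E = (9/4 + (I*sqrt(5))/4)**2/E = (9/4 + I*sqrt(5)/4)**2/E)
33432 - d(-132) = 33432 - (9 + I*sqrt(5))**2/(16*(-132)) = 33432 - (-1)*(9 + I*sqrt(5))**2/(16*132) = 33432 - (-1)*(9 + I*sqrt(5))**2/2112 = 33432 + (9 + I*sqrt(5))**2/2112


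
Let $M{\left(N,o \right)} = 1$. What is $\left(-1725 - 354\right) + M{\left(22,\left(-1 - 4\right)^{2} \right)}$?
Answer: $-2078$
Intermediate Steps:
$\left(-1725 - 354\right) + M{\left(22,\left(-1 - 4\right)^{2} \right)} = \left(-1725 - 354\right) + 1 = -2079 + 1 = -2078$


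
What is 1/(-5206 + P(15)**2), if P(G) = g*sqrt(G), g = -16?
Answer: -1/1366 ≈ -0.00073206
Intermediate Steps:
P(G) = -16*sqrt(G)
1/(-5206 + P(15)**2) = 1/(-5206 + (-16*sqrt(15))**2) = 1/(-5206 + 3840) = 1/(-1366) = -1/1366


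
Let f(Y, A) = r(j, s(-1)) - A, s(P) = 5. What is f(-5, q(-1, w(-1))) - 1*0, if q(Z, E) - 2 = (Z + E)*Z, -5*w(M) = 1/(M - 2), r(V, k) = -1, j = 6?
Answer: -59/15 ≈ -3.9333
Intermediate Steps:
w(M) = -1/(5*(-2 + M)) (w(M) = -1/(5*(M - 2)) = -1/(5*(-2 + M)))
q(Z, E) = 2 + Z*(E + Z) (q(Z, E) = 2 + (Z + E)*Z = 2 + (E + Z)*Z = 2 + Z*(E + Z))
f(Y, A) = -1 - A
f(-5, q(-1, w(-1))) - 1*0 = (-1 - (2 + (-1)² - 1/(-10 + 5*(-1))*(-1))) - 1*0 = (-1 - (2 + 1 - 1/(-10 - 5)*(-1))) + 0 = (-1 - (2 + 1 - 1/(-15)*(-1))) + 0 = (-1 - (2 + 1 - 1*(-1/15)*(-1))) + 0 = (-1 - (2 + 1 + (1/15)*(-1))) + 0 = (-1 - (2 + 1 - 1/15)) + 0 = (-1 - 1*44/15) + 0 = (-1 - 44/15) + 0 = -59/15 + 0 = -59/15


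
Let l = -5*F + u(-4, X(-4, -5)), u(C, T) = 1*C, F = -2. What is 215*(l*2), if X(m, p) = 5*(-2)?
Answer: 2580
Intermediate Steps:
X(m, p) = -10
u(C, T) = C
l = 6 (l = -5*(-2) - 4 = 10 - 4 = 6)
215*(l*2) = 215*(6*2) = 215*12 = 2580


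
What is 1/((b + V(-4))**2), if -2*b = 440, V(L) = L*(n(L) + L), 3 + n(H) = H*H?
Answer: 1/65536 ≈ 1.5259e-5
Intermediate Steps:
n(H) = -3 + H**2 (n(H) = -3 + H*H = -3 + H**2)
V(L) = L*(-3 + L + L**2) (V(L) = L*((-3 + L**2) + L) = L*(-3 + L + L**2))
b = -220 (b = -1/2*440 = -220)
1/((b + V(-4))**2) = 1/((-220 - 4*(-3 - 4 + (-4)**2))**2) = 1/((-220 - 4*(-3 - 4 + 16))**2) = 1/((-220 - 4*9)**2) = 1/((-220 - 36)**2) = 1/((-256)**2) = 1/65536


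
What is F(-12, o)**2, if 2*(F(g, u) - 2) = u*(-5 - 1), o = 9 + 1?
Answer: 784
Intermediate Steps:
o = 10
F(g, u) = 2 - 3*u (F(g, u) = 2 + (u*(-5 - 1))/2 = 2 + (u*(-6))/2 = 2 + (-6*u)/2 = 2 - 3*u)
F(-12, o)**2 = (2 - 3*10)**2 = (2 - 30)**2 = (-28)**2 = 784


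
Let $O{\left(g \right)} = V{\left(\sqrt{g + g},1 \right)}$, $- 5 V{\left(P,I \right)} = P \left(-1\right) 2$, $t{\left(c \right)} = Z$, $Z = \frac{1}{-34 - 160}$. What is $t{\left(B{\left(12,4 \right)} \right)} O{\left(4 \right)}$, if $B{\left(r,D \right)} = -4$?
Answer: $- \frac{2 \sqrt{2}}{485} \approx -0.0058318$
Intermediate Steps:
$Z = - \frac{1}{194}$ ($Z = \frac{1}{-194} = - \frac{1}{194} \approx -0.0051546$)
$t{\left(c \right)} = - \frac{1}{194}$
$V{\left(P,I \right)} = \frac{2 P}{5}$ ($V{\left(P,I \right)} = - \frac{P \left(-1\right) 2}{5} = - \frac{- P 2}{5} = - \frac{\left(-2\right) P}{5} = \frac{2 P}{5}$)
$O{\left(g \right)} = \frac{2 \sqrt{2} \sqrt{g}}{5}$ ($O{\left(g \right)} = \frac{2 \sqrt{g + g}}{5} = \frac{2 \sqrt{2 g}}{5} = \frac{2 \sqrt{2} \sqrt{g}}{5}$)
$t{\left(B{\left(12,4 \right)} \right)} O{\left(4 \right)} = - \frac{\frac{2}{5} \sqrt{2} \sqrt{4}}{194} = - \frac{\frac{2}{5} \sqrt{2} \cdot 2}{194} = - \frac{\frac{4}{5} \sqrt{2}}{194} = - \frac{2 \sqrt{2}}{485}$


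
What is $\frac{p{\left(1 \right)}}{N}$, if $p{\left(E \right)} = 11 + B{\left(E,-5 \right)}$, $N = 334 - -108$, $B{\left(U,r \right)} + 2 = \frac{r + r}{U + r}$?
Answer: $\frac{23}{884} \approx 0.026018$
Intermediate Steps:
$B{\left(U,r \right)} = -2 + \frac{2 r}{U + r}$ ($B{\left(U,r \right)} = -2 + \frac{r + r}{U + r} = -2 + \frac{2 r}{U + r}$)
$N = 442$ ($N = 334 + 108 = 442$)
$p{\left(E \right)} = 11 - \frac{2 E}{-5 + E}$ ($p{\left(E \right)} = 11 - \frac{2 E}{E - 5} = 11 - \frac{2 E}{-5 + E}$)
$\frac{p{\left(1 \right)}}{N} = \frac{\frac{1}{-5 + 1} \left(-55 + 9 \cdot 1\right)}{442} = \frac{-55 + 9}{-4} \cdot \frac{1}{442} = \left(- \frac{1}{4}\right) \left(-46\right) \frac{1}{442} = \frac{23}{2} \cdot \frac{1}{442} = \frac{23}{884}$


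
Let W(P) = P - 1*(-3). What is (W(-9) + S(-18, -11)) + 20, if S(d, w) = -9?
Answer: 5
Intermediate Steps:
W(P) = 3 + P (W(P) = P + 3 = 3 + P)
(W(-9) + S(-18, -11)) + 20 = ((3 - 9) - 9) + 20 = (-6 - 9) + 20 = -15 + 20 = 5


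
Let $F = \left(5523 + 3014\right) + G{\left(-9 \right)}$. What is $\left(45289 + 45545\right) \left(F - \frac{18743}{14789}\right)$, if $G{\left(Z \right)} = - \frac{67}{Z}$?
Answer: $\frac{34429277694814}{44367} \approx 7.7601 \cdot 10^{8}$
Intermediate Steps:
$F = \frac{76900}{9}$ ($F = \left(5523 + 3014\right) - \frac{67}{-9} = 8537 - - \frac{67}{9} = 8537 + \frac{67}{9} = \frac{76900}{9} \approx 8544.4$)
$\left(45289 + 45545\right) \left(F - \frac{18743}{14789}\right) = \left(45289 + 45545\right) \left(\frac{76900}{9} - \frac{18743}{14789}\right) = 90834 \left(\frac{76900}{9} - \frac{18743}{14789}\right) = 90834 \cdot \frac{1137105413}{133101} = \frac{34429277694814}{44367}$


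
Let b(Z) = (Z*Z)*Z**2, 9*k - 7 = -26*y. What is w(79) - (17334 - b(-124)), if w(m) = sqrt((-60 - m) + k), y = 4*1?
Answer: 236404042 + 2*I*sqrt(337)/3 ≈ 2.364e+8 + 12.238*I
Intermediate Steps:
y = 4
k = -97/9 (k = 7/9 + (-26*4)/9 = 7/9 + (1/9)*(-104) = 7/9 - 104/9 = -97/9 ≈ -10.778)
b(Z) = Z**4 (b(Z) = Z**2*Z**2 = Z**4)
w(m) = sqrt(-637/9 - m) (w(m) = sqrt((-60 - m) - 97/9) = sqrt(-637/9 - m))
w(79) - (17334 - b(-124)) = sqrt(-637 - 9*79)/3 - (17334 - 1*(-124)**4) = sqrt(-637 - 711)/3 - (17334 - 1*236421376) = sqrt(-1348)/3 - (17334 - 236421376) = (2*I*sqrt(337))/3 - 1*(-236404042) = 2*I*sqrt(337)/3 + 236404042 = 236404042 + 2*I*sqrt(337)/3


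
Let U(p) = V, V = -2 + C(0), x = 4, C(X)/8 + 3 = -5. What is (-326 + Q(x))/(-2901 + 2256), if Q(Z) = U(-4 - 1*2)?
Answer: 392/645 ≈ 0.60775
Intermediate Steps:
C(X) = -64 (C(X) = -24 + 8*(-5) = -24 - 40 = -64)
V = -66 (V = -2 - 64 = -66)
U(p) = -66
Q(Z) = -66
(-326 + Q(x))/(-2901 + 2256) = (-326 - 66)/(-2901 + 2256) = -392/(-645) = -392*(-1/645) = 392/645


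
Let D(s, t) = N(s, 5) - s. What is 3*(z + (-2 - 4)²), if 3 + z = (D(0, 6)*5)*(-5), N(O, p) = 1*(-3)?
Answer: 324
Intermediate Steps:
N(O, p) = -3
D(s, t) = -3 - s
z = 72 (z = -3 + ((-3 - 1*0)*5)*(-5) = -3 + ((-3 + 0)*5)*(-5) = -3 - 3*5*(-5) = -3 - 15*(-5) = -3 + 75 = 72)
3*(z + (-2 - 4)²) = 3*(72 + (-2 - 4)²) = 3*(72 + (-6)²) = 3*(72 + 36) = 3*108 = 324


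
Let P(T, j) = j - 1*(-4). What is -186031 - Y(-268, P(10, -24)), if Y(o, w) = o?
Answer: -185763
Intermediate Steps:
P(T, j) = 4 + j (P(T, j) = j + 4 = 4 + j)
-186031 - Y(-268, P(10, -24)) = -186031 - 1*(-268) = -186031 + 268 = -185763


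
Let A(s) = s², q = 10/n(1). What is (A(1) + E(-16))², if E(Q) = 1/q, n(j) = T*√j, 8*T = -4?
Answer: 361/400 ≈ 0.90250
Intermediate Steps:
T = -½ (T = (⅛)*(-4) = -½ ≈ -0.50000)
n(j) = -√j/2
q = -20 (q = 10/((-√1/2)) = 10/((-½*1)) = 10/(-½) = 10*(-2) = -20)
E(Q) = -1/20 (E(Q) = 1/(-20) = -1/20)
(A(1) + E(-16))² = (1² - 1/20)² = (1 - 1/20)² = (19/20)² = 361/400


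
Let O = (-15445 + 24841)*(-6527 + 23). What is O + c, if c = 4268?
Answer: -61107316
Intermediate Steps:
O = -61111584 (O = 9396*(-6504) = -61111584)
O + c = -61111584 + 4268 = -61107316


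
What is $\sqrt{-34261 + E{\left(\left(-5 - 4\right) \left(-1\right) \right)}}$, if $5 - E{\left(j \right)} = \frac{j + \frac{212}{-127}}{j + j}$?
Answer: $\frac{i \sqrt{19890777338}}{762} \approx 185.08 i$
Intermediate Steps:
$E{\left(j \right)} = 5 - \frac{- \frac{212}{127} + j}{2 j}$ ($E{\left(j \right)} = 5 - \frac{j + \frac{212}{-127}}{j + j} = 5 - \frac{j + 212 \left(- \frac{1}{127}\right)}{2 j} = 5 - \left(j - \frac{212}{127}\right) \frac{1}{2 j} = 5 - \left(- \frac{212}{127} + j\right) \frac{1}{2 j} = 5 - \frac{- \frac{212}{127} + j}{2 j}$)
$\sqrt{-34261 + E{\left(\left(-5 - 4\right) \left(-1\right) \right)}} = \sqrt{-34261 + \frac{212 + 1143 \left(-5 - 4\right) \left(-1\right)}{254 \left(-5 - 4\right) \left(-1\right)}} = \sqrt{-34261 + \frac{212 + 1143 \left(\left(-9\right) \left(-1\right)\right)}{254 \left(\left(-9\right) \left(-1\right)\right)}} = \sqrt{-34261 + \frac{212 + 1143 \cdot 9}{254 \cdot 9}} = \sqrt{-34261 + \frac{1}{254} \cdot \frac{1}{9} \left(212 + 10287\right)} = \sqrt{-34261 + \frac{1}{254} \cdot \frac{1}{9} \cdot 10499} = \sqrt{-34261 + \frac{10499}{2286}} = \sqrt{- \frac{78310147}{2286}} = \frac{i \sqrt{19890777338}}{762}$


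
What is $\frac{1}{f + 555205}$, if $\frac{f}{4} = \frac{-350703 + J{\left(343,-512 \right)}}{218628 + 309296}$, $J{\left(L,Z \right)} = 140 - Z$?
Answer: $\frac{131981}{73276161054} \approx 1.8011 \cdot 10^{-6}$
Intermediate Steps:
$f = - \frac{350051}{131981}$ ($f = 4 \frac{-350703 + \left(140 - -512\right)}{218628 + 309296} = 4 \frac{-350703 + \left(140 + 512\right)}{527924} = 4 \left(-350703 + 652\right) \frac{1}{527924} = 4 \left(\left(-350051\right) \frac{1}{527924}\right) = 4 \left(- \frac{350051}{527924}\right) = - \frac{350051}{131981} \approx -2.6523$)
$\frac{1}{f + 555205} = \frac{1}{- \frac{350051}{131981} + 555205} = \frac{1}{\frac{73276161054}{131981}} = \frac{131981}{73276161054}$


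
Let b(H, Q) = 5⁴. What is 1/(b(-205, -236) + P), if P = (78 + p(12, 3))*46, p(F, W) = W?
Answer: 1/4351 ≈ 0.00022983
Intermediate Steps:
b(H, Q) = 625
P = 3726 (P = (78 + 3)*46 = 81*46 = 3726)
1/(b(-205, -236) + P) = 1/(625 + 3726) = 1/4351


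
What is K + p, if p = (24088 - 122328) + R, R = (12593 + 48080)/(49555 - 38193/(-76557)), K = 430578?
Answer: 420278435036575/1264606776 ≈ 3.3234e+5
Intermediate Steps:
R = 1548314287/1264606776 (R = 60673/(49555 - 38193*(-1/76557)) = 60673/(49555 + 12731/25519) = 60673/(1264606776/25519) = 60673*(25519/1264606776) = 1548314287/1264606776 ≈ 1.2243)
p = -124233421359953/1264606776 (p = (24088 - 122328) + 1548314287/1264606776 = -98240 + 1548314287/1264606776 = -124233421359953/1264606776 ≈ -98239.)
K + p = 430578 - 124233421359953/1264606776 = 420278435036575/1264606776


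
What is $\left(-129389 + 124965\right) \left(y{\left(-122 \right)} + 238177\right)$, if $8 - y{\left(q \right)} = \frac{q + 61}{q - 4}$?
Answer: $- \frac{9483554684}{9} \approx -1.0537 \cdot 10^{9}$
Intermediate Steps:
$y{\left(q \right)} = 8 - \frac{61 + q}{-4 + q}$ ($y{\left(q \right)} = 8 - \frac{q + 61}{q - 4} = 8 - \frac{61 + q}{-4 + q}$)
$\left(-129389 + 124965\right) \left(y{\left(-122 \right)} + 238177\right) = \left(-129389 + 124965\right) \left(\frac{-93 + 7 \left(-122\right)}{-4 - 122} + 238177\right) = - 4424 \left(\frac{-93 - 854}{-126} + 238177\right) = - 4424 \left(\left(- \frac{1}{126}\right) \left(-947\right) + 238177\right) = - 4424 \left(\frac{947}{126} + 238177\right) = \left(-4424\right) \frac{30011249}{126} = - \frac{9483554684}{9}$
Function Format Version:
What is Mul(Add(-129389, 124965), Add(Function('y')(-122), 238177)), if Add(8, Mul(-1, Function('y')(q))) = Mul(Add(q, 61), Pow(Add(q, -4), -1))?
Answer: Rational(-9483554684, 9) ≈ -1.0537e+9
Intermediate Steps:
Function('y')(q) = Add(8, Mul(-1, Pow(Add(-4, q), -1), Add(61, q))) (Function('y')(q) = Add(8, Mul(-1, Mul(Add(q, 61), Pow(Add(q, -4), -1)))) = Add(8, Mul(-1, Mul(Add(61, q), Pow(Add(-4, q), -1)))) = Add(8, Mul(-1, Mul(Pow(Add(-4, q), -1), Add(61, q)))) = Add(8, Mul(-1, Pow(Add(-4, q), -1), Add(61, q))))
Mul(Add(-129389, 124965), Add(Function('y')(-122), 238177)) = Mul(Add(-129389, 124965), Add(Mul(Pow(Add(-4, -122), -1), Add(-93, Mul(7, -122))), 238177)) = Mul(-4424, Add(Mul(Pow(-126, -1), Add(-93, -854)), 238177)) = Mul(-4424, Add(Mul(Rational(-1, 126), -947), 238177)) = Mul(-4424, Add(Rational(947, 126), 238177)) = Mul(-4424, Rational(30011249, 126)) = Rational(-9483554684, 9)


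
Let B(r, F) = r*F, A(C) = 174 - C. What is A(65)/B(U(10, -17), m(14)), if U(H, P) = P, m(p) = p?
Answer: -109/238 ≈ -0.45798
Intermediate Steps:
B(r, F) = F*r
A(65)/B(U(10, -17), m(14)) = (174 - 1*65)/((14*(-17))) = (174 - 65)/(-238) = 109*(-1/238) = -109/238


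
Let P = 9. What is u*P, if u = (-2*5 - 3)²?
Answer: 1521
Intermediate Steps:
u = 169 (u = (-10 - 3)² = (-13)² = 169)
u*P = 169*9 = 1521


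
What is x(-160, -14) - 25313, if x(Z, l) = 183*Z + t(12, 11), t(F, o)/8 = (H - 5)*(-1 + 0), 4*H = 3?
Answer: -54559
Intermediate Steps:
H = ¾ (H = (¼)*3 = ¾ ≈ 0.75000)
t(F, o) = 34 (t(F, o) = 8*((¾ - 5)*(-1 + 0)) = 8*(-17/4*(-1)) = 8*(17/4) = 34)
x(Z, l) = 34 + 183*Z (x(Z, l) = 183*Z + 34 = 34 + 183*Z)
x(-160, -14) - 25313 = (34 + 183*(-160)) - 25313 = (34 - 29280) - 25313 = -29246 - 25313 = -54559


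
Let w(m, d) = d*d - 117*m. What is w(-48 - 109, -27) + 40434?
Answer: 59532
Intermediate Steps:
w(m, d) = d**2 - 117*m
w(-48 - 109, -27) + 40434 = ((-27)**2 - 117*(-48 - 109)) + 40434 = (729 - 117*(-157)) + 40434 = (729 + 18369) + 40434 = 19098 + 40434 = 59532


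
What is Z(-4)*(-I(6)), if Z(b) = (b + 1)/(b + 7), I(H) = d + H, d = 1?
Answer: 7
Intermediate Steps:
I(H) = 1 + H
Z(b) = (1 + b)/(7 + b)
Z(-4)*(-I(6)) = ((1 - 4)/(7 - 4))*(-(1 + 6)) = (-3/3)*(-1*7) = ((⅓)*(-3))*(-7) = -1*(-7) = 7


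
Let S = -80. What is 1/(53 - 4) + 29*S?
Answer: -113679/49 ≈ -2320.0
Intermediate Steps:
1/(53 - 4) + 29*S = 1/(53 - 4) + 29*(-80) = 1/49 - 2320 = -113679/49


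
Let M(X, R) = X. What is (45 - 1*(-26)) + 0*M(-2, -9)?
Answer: 71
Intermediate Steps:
(45 - 1*(-26)) + 0*M(-2, -9) = (45 - 1*(-26)) + 0*(-2) = (45 + 26) + 0 = 71 + 0 = 71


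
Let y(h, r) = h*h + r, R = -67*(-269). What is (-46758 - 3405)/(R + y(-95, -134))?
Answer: -50163/26914 ≈ -1.8638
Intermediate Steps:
R = 18023
y(h, r) = r + h**2 (y(h, r) = h**2 + r = r + h**2)
(-46758 - 3405)/(R + y(-95, -134)) = (-46758 - 3405)/(18023 + (-134 + (-95)**2)) = -50163/(18023 + (-134 + 9025)) = -50163/(18023 + 8891) = -50163/26914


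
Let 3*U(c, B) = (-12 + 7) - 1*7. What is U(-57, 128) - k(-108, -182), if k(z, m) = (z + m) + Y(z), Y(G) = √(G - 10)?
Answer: 286 - I*√118 ≈ 286.0 - 10.863*I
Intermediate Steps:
Y(G) = √(-10 + G)
U(c, B) = -4 (U(c, B) = ((-12 + 7) - 1*7)/3 = (-5 - 7)/3 = (⅓)*(-12) = -4)
k(z, m) = m + z + √(-10 + z) (k(z, m) = (z + m) + √(-10 + z) = (m + z) + √(-10 + z) = m + z + √(-10 + z))
U(-57, 128) - k(-108, -182) = -4 - (-182 - 108 + √(-10 - 108)) = -4 - (-182 - 108 + √(-118)) = -4 - (-182 - 108 + I*√118) = -4 - (-290 + I*√118) = -4 + (290 - I*√118) = 286 - I*√118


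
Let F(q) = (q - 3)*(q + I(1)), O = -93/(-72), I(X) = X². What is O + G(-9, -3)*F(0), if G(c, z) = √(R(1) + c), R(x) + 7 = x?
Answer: 31/24 - 3*I*√15 ≈ 1.2917 - 11.619*I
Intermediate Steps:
R(x) = -7 + x
O = 31/24 (O = -93*(-1/72) = 31/24 ≈ 1.2917)
F(q) = (1 + q)*(-3 + q) (F(q) = (q - 3)*(q + 1²) = (-3 + q)*(q + 1) = (-3 + q)*(1 + q) = (1 + q)*(-3 + q))
G(c, z) = √(-6 + c) (G(c, z) = √((-7 + 1) + c) = √(-6 + c))
O + G(-9, -3)*F(0) = 31/24 + √(-6 - 9)*(-3 + 0² - 2*0) = 31/24 + √(-15)*(-3 + 0 + 0) = 31/24 + (I*√15)*(-3) = 31/24 - 3*I*√15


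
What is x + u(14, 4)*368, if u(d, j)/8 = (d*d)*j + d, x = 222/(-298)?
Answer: 350047377/149 ≈ 2.3493e+6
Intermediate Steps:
x = -111/149 (x = 222*(-1/298) = -111/149 ≈ -0.74497)
u(d, j) = 8*d + 8*j*d² (u(d, j) = 8*((d*d)*j + d) = 8*(d²*j + d) = 8*(j*d² + d) = 8*(d + j*d²) = 8*d + 8*j*d²)
x + u(14, 4)*368 = -111/149 + (8*14*(1 + 14*4))*368 = -111/149 + (8*14*(1 + 56))*368 = -111/149 + (8*14*57)*368 = -111/149 + 6384*368 = -111/149 + 2349312 = 350047377/149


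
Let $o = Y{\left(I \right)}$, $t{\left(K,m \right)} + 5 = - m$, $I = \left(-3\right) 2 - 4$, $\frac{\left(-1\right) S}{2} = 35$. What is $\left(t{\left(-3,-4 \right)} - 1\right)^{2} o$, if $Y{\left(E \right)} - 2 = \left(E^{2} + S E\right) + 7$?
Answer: $3236$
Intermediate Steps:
$S = -70$ ($S = \left(-2\right) 35 = -70$)
$I = -10$ ($I = -6 - 4 = -10$)
$t{\left(K,m \right)} = -5 - m$
$Y{\left(E \right)} = 9 + E^{2} - 70 E$ ($Y{\left(E \right)} = 2 + \left(\left(E^{2} - 70 E\right) + 7\right) = 2 + \left(7 + E^{2} - 70 E\right) = 9 + E^{2} - 70 E$)
$o = 809$ ($o = 9 + \left(-10\right)^{2} - -700 = 9 + 100 + 700 = 809$)
$\left(t{\left(-3,-4 \right)} - 1\right)^{2} o = \left(\left(-5 - -4\right) - 1\right)^{2} \cdot 809 = \left(\left(-5 + 4\right) - 1\right)^{2} \cdot 809 = \left(-1 - 1\right)^{2} \cdot 809 = \left(-2\right)^{2} \cdot 809 = 4 \cdot 809 = 3236$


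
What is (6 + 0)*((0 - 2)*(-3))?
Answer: 36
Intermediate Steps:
(6 + 0)*((0 - 2)*(-3)) = 6*(-2*(-3)) = 6*6 = 36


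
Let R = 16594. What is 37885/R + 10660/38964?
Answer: 413260795/161642154 ≈ 2.5566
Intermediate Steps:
37885/R + 10660/38964 = 37885/16594 + 10660/38964 = 37885*(1/16594) + 10660*(1/38964) = 37885/16594 + 2665/9741 = 413260795/161642154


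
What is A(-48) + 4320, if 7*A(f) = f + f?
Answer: 30144/7 ≈ 4306.3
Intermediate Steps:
A(f) = 2*f/7 (A(f) = (f + f)/7 = (2*f)/7 = 2*f/7)
A(-48) + 4320 = (2/7)*(-48) + 4320 = -96/7 + 4320 = 30144/7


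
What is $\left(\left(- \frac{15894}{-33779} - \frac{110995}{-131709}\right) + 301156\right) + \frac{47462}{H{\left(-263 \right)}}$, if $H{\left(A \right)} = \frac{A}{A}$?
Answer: $\frac{1551006735867149}{4448998311} \approx 3.4862 \cdot 10^{5}$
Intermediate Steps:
$H{\left(A \right)} = 1$
$\left(\left(- \frac{15894}{-33779} - \frac{110995}{-131709}\right) + 301156\right) + \frac{47462}{H{\left(-263 \right)}} = \left(\left(- \frac{15894}{-33779} - \frac{110995}{-131709}\right) + 301156\right) + \frac{47462}{1} = \left(\left(\left(-15894\right) \left(- \frac{1}{33779}\right) - - \frac{110995}{131709}\right) + 301156\right) + 47462 \cdot 1 = \left(\left(\frac{15894}{33779} + \frac{110995}{131709}\right) + 301156\right) + 47462 = \left(\frac{5842682951}{4448998311} + 301156\right) + 47462 = \frac{1339848378030467}{4448998311} + 47462 = \frac{1551006735867149}{4448998311}$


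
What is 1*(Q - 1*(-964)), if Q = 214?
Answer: 1178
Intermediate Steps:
1*(Q - 1*(-964)) = 1*(214 - 1*(-964)) = 1*(214 + 964) = 1*1178 = 1178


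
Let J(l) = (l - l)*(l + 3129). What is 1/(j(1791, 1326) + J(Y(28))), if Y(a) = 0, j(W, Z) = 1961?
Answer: 1/1961 ≈ 0.00050994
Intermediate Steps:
J(l) = 0 (J(l) = 0*(3129 + l) = 0)
1/(j(1791, 1326) + J(Y(28))) = 1/(1961 + 0) = 1/1961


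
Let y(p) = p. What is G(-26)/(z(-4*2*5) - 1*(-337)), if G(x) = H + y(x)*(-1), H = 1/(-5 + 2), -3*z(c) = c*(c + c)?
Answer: -7/199 ≈ -0.035176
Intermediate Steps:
z(c) = -2*c²/3 (z(c) = -c*(c + c)/3 = -c*2*c/3 = -2*c²/3)
H = -⅓ (H = 1/(-3) = -⅓ ≈ -0.33333)
G(x) = -⅓ - x (G(x) = -⅓ + x*(-1) = -⅓ - x)
G(-26)/(z(-4*2*5) - 1*(-337)) = (-⅓ - 1*(-26))/(-2*(-4*2*5)²/3 - 1*(-337)) = (-⅓ + 26)/(-2*(-8*5)²/3 + 337) = 77/(3*(-⅔*(-40)² + 337)) = 77/(3*(-⅔*1600 + 337)) = 77/(3*(-3200/3 + 337)) = 77/(3*(-2189/3)) = (77/3)*(-3/2189) = -7/199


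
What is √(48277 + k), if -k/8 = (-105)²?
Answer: I*√39923 ≈ 199.81*I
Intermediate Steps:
k = -88200 (k = -8*(-105)² = -8*11025 = -88200)
√(48277 + k) = √(48277 - 88200) = √(-39923) = I*√39923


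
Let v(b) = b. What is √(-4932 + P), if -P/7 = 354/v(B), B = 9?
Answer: I*√46866/3 ≈ 72.162*I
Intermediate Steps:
P = -826/3 (P = -2478/9 = -7*118/3 = -826/3 ≈ -275.33)
√(-4932 + P) = √(-4932 - 826/3) = √(-15622/3) = I*√46866/3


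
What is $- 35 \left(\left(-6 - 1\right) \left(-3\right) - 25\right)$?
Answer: $140$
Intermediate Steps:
$- 35 \left(\left(-6 - 1\right) \left(-3\right) - 25\right) = - 35 \left(\left(-7\right) \left(-3\right) - 25\right) = - 35 \left(21 - 25\right) = \left(-35\right) \left(-4\right) = 140$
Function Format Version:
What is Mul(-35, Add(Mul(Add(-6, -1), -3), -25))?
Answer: 140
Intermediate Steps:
Mul(-35, Add(Mul(Add(-6, -1), -3), -25)) = Mul(-35, Add(Mul(-7, -3), -25)) = Mul(-35, Add(21, -25)) = Mul(-35, -4) = 140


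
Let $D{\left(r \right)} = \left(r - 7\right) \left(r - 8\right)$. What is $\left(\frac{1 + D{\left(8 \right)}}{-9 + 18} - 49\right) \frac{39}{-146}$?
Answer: $\frac{2860}{219} \approx 13.059$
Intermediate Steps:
$D{\left(r \right)} = \left(-8 + r\right) \left(-7 + r\right)$ ($D{\left(r \right)} = \left(-7 + r\right) \left(-8 + r\right) = \left(-8 + r\right) \left(-7 + r\right)$)
$\left(\frac{1 + D{\left(8 \right)}}{-9 + 18} - 49\right) \frac{39}{-146} = \left(\frac{1 + \left(56 + 8^{2} - 120\right)}{-9 + 18} - 49\right) \frac{39}{-146} = \left(\frac{1 + \left(56 + 64 - 120\right)}{9} - 49\right) 39 \left(- \frac{1}{146}\right) = \left(\left(1 + 0\right) \frac{1}{9} - 49\right) \left(- \frac{39}{146}\right) = \left(1 \cdot \frac{1}{9} - 49\right) \left(- \frac{39}{146}\right) = \left(\frac{1}{9} - 49\right) \left(- \frac{39}{146}\right) = \left(- \frac{440}{9}\right) \left(- \frac{39}{146}\right) = \frac{2860}{219}$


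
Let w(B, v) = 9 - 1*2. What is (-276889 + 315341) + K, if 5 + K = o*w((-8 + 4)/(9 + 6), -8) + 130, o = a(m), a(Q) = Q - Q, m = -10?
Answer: 38577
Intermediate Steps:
a(Q) = 0
w(B, v) = 7 (w(B, v) = 9 - 2 = 7)
o = 0
K = 125 (K = -5 + (0*7 + 130) = -5 + (0 + 130) = -5 + 130 = 125)
(-276889 + 315341) + K = (-276889 + 315341) + 125 = 38452 + 125 = 38577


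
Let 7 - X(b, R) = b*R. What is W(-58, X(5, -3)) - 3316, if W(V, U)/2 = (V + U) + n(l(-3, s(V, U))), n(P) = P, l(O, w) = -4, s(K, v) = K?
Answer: -3396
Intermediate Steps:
X(b, R) = 7 - R*b (X(b, R) = 7 - b*R = 7 - R*b)
W(V, U) = -8 + 2*U + 2*V (W(V, U) = 2*((V + U) - 4) = 2*((U + V) - 4) = 2*(-4 + U + V) = -8 + 2*U + 2*V)
W(-58, X(5, -3)) - 3316 = (-8 + 2*(7 - 1*(-3)*5) + 2*(-58)) - 3316 = (-8 + 2*(7 + 15) - 116) - 3316 = (-8 + 2*22 - 116) - 3316 = (-8 + 44 - 116) - 3316 = -80 - 3316 = -3396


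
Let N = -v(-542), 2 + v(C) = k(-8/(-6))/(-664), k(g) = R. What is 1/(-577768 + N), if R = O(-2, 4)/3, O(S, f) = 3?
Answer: -664/383636623 ≈ -1.7308e-6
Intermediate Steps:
R = 1 (R = 3/3 = 3*(⅓) = 1)
k(g) = 1
v(C) = -1329/664 (v(C) = -2 + 1/(-664) = -2 + 1*(-1/664) = -2 - 1/664 = -1329/664)
N = 1329/664 (N = -1*(-1329/664) = 1329/664 ≈ 2.0015)
1/(-577768 + N) = 1/(-577768 + 1329/664) = 1/(-383636623/664) = -664/383636623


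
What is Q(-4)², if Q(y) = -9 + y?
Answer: 169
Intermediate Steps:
Q(-4)² = (-9 - 4)² = (-13)² = 169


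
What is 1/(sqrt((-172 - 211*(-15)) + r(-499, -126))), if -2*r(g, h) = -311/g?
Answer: sqrt(2980729594)/2986703 ≈ 0.018280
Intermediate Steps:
r(g, h) = 311/(2*g) (r(g, h) = -(-311)/(2*g) = 311/(2*g))
1/(sqrt((-172 - 211*(-15)) + r(-499, -126))) = 1/(sqrt((-172 - 211*(-15)) + (311/2)/(-499))) = 1/(sqrt((-172 + 3165) + (311/2)*(-1/499))) = 1/(sqrt(2993 - 311/998)) = 1/(sqrt(2986703/998)) = 1/(sqrt(2980729594)/998) = sqrt(2980729594)/2986703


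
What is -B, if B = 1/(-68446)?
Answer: 1/68446 ≈ 1.4610e-5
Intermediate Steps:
B = -1/68446 ≈ -1.4610e-5
-B = -1*(-1/68446) = 1/68446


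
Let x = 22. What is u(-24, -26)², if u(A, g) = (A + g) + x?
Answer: 784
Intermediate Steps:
u(A, g) = 22 + A + g (u(A, g) = (A + g) + 22 = 22 + A + g)
u(-24, -26)² = (22 - 24 - 26)² = (-28)² = 784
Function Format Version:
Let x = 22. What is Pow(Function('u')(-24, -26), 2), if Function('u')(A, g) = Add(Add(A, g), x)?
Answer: 784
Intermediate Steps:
Function('u')(A, g) = Add(22, A, g) (Function('u')(A, g) = Add(Add(A, g), 22) = Add(22, A, g))
Pow(Function('u')(-24, -26), 2) = Pow(Add(22, -24, -26), 2) = Pow(-28, 2) = 784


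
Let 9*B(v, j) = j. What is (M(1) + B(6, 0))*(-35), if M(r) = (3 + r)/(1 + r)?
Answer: -70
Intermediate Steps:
B(v, j) = j/9
M(r) = (3 + r)/(1 + r)
(M(1) + B(6, 0))*(-35) = ((3 + 1)/(1 + 1) + (⅑)*0)*(-35) = (4/2 + 0)*(-35) = ((½)*4 + 0)*(-35) = (2 + 0)*(-35) = 2*(-35) = -70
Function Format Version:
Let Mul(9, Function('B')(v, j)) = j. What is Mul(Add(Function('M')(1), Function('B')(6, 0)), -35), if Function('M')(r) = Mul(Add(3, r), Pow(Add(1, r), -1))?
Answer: -70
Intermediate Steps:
Function('B')(v, j) = Mul(Rational(1, 9), j)
Function('M')(r) = Mul(Pow(Add(1, r), -1), Add(3, r))
Mul(Add(Function('M')(1), Function('B')(6, 0)), -35) = Mul(Add(Mul(Pow(Add(1, 1), -1), Add(3, 1)), Mul(Rational(1, 9), 0)), -35) = Mul(Add(Mul(Pow(2, -1), 4), 0), -35) = Mul(Add(Mul(Rational(1, 2), 4), 0), -35) = Mul(Add(2, 0), -35) = Mul(2, -35) = -70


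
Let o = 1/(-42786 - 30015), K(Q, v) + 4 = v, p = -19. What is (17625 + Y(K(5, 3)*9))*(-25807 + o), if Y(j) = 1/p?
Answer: -629153035978592/1383219 ≈ -4.5485e+8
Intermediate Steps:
K(Q, v) = -4 + v
o = -1/72801 (o = 1/(-72801) = -1/72801 ≈ -1.3736e-5)
Y(j) = -1/19 (Y(j) = 1/(-19) = -1/19)
(17625 + Y(K(5, 3)*9))*(-25807 + o) = (17625 - 1/19)*(-25807 - 1/72801) = (334874/19)*(-1878775408/72801) = -629153035978592/1383219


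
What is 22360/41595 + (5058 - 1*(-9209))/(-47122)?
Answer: 92042411/392007918 ≈ 0.23480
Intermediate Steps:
22360/41595 + (5058 - 1*(-9209))/(-47122) = 22360*(1/41595) + (5058 + 9209)*(-1/47122) = 4472/8319 + 14267*(-1/47122) = 4472/8319 - 14267/47122 = 92042411/392007918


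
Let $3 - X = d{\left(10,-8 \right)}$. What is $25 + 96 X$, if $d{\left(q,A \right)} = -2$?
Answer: $505$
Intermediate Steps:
$X = 5$ ($X = 3 - -2 = 3 + 2 = 5$)
$25 + 96 X = 25 + 96 \cdot 5 = 25 + 480 = 505$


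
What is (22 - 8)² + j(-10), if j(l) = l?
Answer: 186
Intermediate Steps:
(22 - 8)² + j(-10) = (22 - 8)² - 10 = 14² - 10 = 196 - 10 = 186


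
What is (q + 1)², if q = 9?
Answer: 100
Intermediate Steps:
(q + 1)² = (9 + 1)² = 10² = 100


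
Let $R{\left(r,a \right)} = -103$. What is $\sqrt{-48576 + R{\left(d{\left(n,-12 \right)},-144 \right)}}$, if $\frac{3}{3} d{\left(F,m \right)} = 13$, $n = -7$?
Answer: $i \sqrt{48679} \approx 220.63 i$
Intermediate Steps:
$d{\left(F,m \right)} = 13$
$\sqrt{-48576 + R{\left(d{\left(n,-12 \right)},-144 \right)}} = \sqrt{-48576 - 103} = \sqrt{-48679} = i \sqrt{48679}$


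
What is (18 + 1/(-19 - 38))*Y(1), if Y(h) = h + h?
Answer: 2050/57 ≈ 35.965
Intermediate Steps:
Y(h) = 2*h
(18 + 1/(-19 - 38))*Y(1) = (18 + 1/(-19 - 38))*(2*1) = (18 + 1/(-57))*2 = (18 - 1/57)*2 = (1025/57)*2 = 2050/57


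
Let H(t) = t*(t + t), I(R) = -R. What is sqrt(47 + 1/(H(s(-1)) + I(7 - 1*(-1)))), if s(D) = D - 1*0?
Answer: sqrt(1686)/6 ≈ 6.8435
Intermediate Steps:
s(D) = D (s(D) = D + 0 = D)
H(t) = 2*t**2 (H(t) = t*(2*t) = 2*t**2)
sqrt(47 + 1/(H(s(-1)) + I(7 - 1*(-1)))) = sqrt(47 + 1/(2*(-1)**2 - (7 - 1*(-1)))) = sqrt(47 + 1/(2*1 - (7 + 1))) = sqrt(47 + 1/(2 - 1*8)) = sqrt(47 + 1/(2 - 8)) = sqrt(47 + 1/(-6)) = sqrt(47 - 1/6) = sqrt(281/6) = sqrt(1686)/6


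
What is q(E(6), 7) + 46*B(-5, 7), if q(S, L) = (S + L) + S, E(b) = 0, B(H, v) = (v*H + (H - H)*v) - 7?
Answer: -1925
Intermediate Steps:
B(H, v) = -7 + H*v (B(H, v) = (H*v + 0*v) - 7 = (H*v + 0) - 7 = H*v - 7 = -7 + H*v)
q(S, L) = L + 2*S (q(S, L) = (L + S) + S = L + 2*S)
q(E(6), 7) + 46*B(-5, 7) = (7 + 2*0) + 46*(-7 - 5*7) = (7 + 0) + 46*(-7 - 35) = 7 + 46*(-42) = 7 - 1932 = -1925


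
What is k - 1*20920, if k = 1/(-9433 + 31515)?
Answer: -461955439/22082 ≈ -20920.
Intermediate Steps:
k = 1/22082 ≈ 4.5286e-5
k - 1*20920 = 1/22082 - 1*20920 = 1/22082 - 20920 = -461955439/22082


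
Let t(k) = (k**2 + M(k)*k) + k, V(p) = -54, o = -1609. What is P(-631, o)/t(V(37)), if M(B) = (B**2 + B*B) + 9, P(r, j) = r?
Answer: 631/312552 ≈ 0.0020189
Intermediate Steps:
M(B) = 9 + 2*B**2 (M(B) = (B**2 + B**2) + 9 = 2*B**2 + 9 = 9 + 2*B**2)
t(k) = k + k**2 + k*(9 + 2*k**2) (t(k) = (k**2 + (9 + 2*k**2)*k) + k = (k**2 + k*(9 + 2*k**2)) + k = k + k**2 + k*(9 + 2*k**2))
P(-631, o)/t(V(37)) = -631*(-1/(54*(10 - 54 + 2*(-54)**2))) = -631*(-1/(54*(10 - 54 + 2*2916))) = -631*(-1/(54*(10 - 54 + 5832))) = -631/((-54*5788)) = -631/(-312552) = -631*(-1/312552) = 631/312552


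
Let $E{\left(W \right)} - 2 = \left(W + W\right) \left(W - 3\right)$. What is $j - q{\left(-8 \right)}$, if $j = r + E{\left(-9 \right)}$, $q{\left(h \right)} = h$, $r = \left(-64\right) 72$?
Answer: $-4382$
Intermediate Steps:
$r = -4608$
$E{\left(W \right)} = 2 + 2 W \left(-3 + W\right)$ ($E{\left(W \right)} = 2 + \left(W + W\right) \left(W - 3\right) = 2 + 2 W \left(-3 + W\right)$)
$j = -4390$ ($j = -4608 + \left(2 - -54 + 2 \left(-9\right)^{2}\right) = -4608 + \left(2 + 54 + 2 \cdot 81\right) = -4608 + \left(2 + 54 + 162\right) = -4608 + 218 = -4390$)
$j - q{\left(-8 \right)} = -4390 - -8 = -4390 + 8 = -4382$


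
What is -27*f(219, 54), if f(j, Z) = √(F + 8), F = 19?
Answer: -81*√3 ≈ -140.30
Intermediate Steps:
f(j, Z) = 3*√3 (f(j, Z) = √(19 + 8) = √27 = 3*√3)
-27*f(219, 54) = -81*√3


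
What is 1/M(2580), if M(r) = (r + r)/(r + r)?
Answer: 1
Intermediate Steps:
M(r) = 1 (M(r) = (2*r)/((2*r)) = (2*r)*(1/(2*r)) = 1)
1/M(2580) = 1/1 = 1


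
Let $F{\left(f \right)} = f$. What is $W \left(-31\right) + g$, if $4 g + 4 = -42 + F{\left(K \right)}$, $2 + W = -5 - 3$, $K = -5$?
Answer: $\frac{1189}{4} \approx 297.25$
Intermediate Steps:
$W = -10$ ($W = -2 - 8 = -10$)
$g = - \frac{51}{4}$ ($g = -1 + \frac{-42 - 5}{4} = -1 + \frac{1}{4} \left(-47\right) = -1 - \frac{47}{4} = - \frac{51}{4} \approx -12.75$)
$W \left(-31\right) + g = \left(-10\right) \left(-31\right) - \frac{51}{4} = 310 - \frac{51}{4} = \frac{1189}{4}$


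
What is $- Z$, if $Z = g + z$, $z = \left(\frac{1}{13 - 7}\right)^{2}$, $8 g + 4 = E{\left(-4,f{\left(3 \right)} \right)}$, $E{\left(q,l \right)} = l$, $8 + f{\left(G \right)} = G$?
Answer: $\frac{79}{72} \approx 1.0972$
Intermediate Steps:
$f{\left(G \right)} = -8 + G$
$g = - \frac{9}{8}$ ($g = - \frac{1}{2} + \frac{-8 + 3}{8} = - \frac{1}{2} + \frac{1}{8} \left(-5\right) = - \frac{1}{2} - \frac{5}{8} = - \frac{9}{8} \approx -1.125$)
$z = \frac{1}{36}$ ($z = \left(\frac{1}{6}\right)^{2} = \frac{1}{36} \approx 0.027778$)
$Z = - \frac{79}{72}$ ($Z = - \frac{9}{8} + \frac{1}{36} = - \frac{79}{72} \approx -1.0972$)
$- Z = \left(-1\right) \left(- \frac{79}{72}\right) = \frac{79}{72}$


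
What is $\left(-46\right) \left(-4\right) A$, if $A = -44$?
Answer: $-8096$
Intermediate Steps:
$\left(-46\right) \left(-4\right) A = \left(-46\right) \left(-4\right) \left(-44\right) = 184 \left(-44\right) = -8096$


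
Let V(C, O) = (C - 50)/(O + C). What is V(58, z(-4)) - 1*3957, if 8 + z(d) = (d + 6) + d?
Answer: -23741/6 ≈ -3956.8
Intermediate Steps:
z(d) = -2 + 2*d (z(d) = -8 + ((d + 6) + d) = -8 + ((6 + d) + d) = -8 + (6 + 2*d) = -2 + 2*d)
V(C, O) = (-50 + C)/(C + O)
V(58, z(-4)) - 1*3957 = (-50 + 58)/(58 + (-2 + 2*(-4))) - 1*3957 = 8/(58 + (-2 - 8)) - 3957 = 8/(58 - 10) - 3957 = 8/48 - 3957 = (1/48)*8 - 3957 = ⅙ - 3957 = -23741/6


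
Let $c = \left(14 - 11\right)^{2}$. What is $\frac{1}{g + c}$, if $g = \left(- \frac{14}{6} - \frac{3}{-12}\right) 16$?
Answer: $- \frac{3}{73} \approx -0.041096$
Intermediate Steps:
$c = 9$ ($c = 3^{2} = 9$)
$g = - \frac{100}{3}$ ($g = \left(\left(-14\right) \frac{1}{6} - - \frac{1}{4}\right) 16 = \left(- \frac{7}{3} + \frac{1}{4}\right) 16 = \left(- \frac{25}{12}\right) 16 = - \frac{100}{3} \approx -33.333$)
$\frac{1}{g + c} = \frac{1}{- \frac{100}{3} + 9} = \frac{1}{- \frac{73}{3}} = - \frac{3}{73}$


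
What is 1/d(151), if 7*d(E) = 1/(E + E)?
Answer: 2114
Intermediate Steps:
d(E) = 1/(14*E) (d(E) = 1/(7*(E + E)) = 1/(7*((2*E))) = (1/(2*E))/7 = 1/(14*E))
1/d(151) = 1/((1/14)/151) = 1/((1/14)*(1/151)) = 1/(1/2114) = 2114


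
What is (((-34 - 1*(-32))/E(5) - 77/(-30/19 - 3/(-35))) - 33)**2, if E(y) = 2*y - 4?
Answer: 36421225/109561 ≈ 332.43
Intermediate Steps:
E(y) = -4 + 2*y
(((-34 - 1*(-32))/E(5) - 77/(-30/19 - 3/(-35))) - 33)**2 = (((-34 - 1*(-32))/(-4 + 2*5) - 77/(-30/19 - 3/(-35))) - 33)**2 = (((-34 + 32)/(-4 + 10) - 77/(-30*1/19 - 3*(-1/35))) - 33)**2 = ((-2/6 - 77/(-30/19 + 3/35)) - 33)**2 = ((-2*1/6 - 77/(-993/665)) - 33)**2 = ((-1/3 - 77*(-665/993)) - 33)**2 = ((-1/3 + 51205/993) - 33)**2 = (16958/331 - 33)**2 = (6035/331)**2 = 36421225/109561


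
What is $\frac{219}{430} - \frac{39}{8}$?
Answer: $- \frac{7509}{1720} \approx -4.3657$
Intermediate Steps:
$\frac{219}{430} - \frac{39}{8} = - \frac{7509}{1720}$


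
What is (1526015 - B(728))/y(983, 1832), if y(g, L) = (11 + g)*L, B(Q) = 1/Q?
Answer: 1110938919/1325693824 ≈ 0.83801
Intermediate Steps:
y(g, L) = L*(11 + g)
(1526015 - B(728))/y(983, 1832) = (1526015 - 1/728)/((1832*(11 + 983))) = (1526015 - 1*1/728)/((1832*994)) = (1526015 - 1/728)/1821008 = (1110938919/728)*(1/1821008) = 1110938919/1325693824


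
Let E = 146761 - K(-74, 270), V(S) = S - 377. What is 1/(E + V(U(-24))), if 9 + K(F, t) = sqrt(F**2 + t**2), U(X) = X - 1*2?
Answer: 146367/21423220313 + 2*sqrt(19594)/21423220313 ≈ 6.8452e-6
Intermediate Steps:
U(X) = -2 + X (U(X) = X - 2 = -2 + X)
K(F, t) = -9 + sqrt(F**2 + t**2)
V(S) = -377 + S
E = 146770 - 2*sqrt(19594) (E = 146761 - (-9 + sqrt((-74)**2 + 270**2)) = 146761 - (-9 + sqrt(5476 + 72900)) = 146761 - (-9 + sqrt(78376)) = 146761 - (-9 + 2*sqrt(19594)) = 146761 + (9 - 2*sqrt(19594)) = 146770 - 2*sqrt(19594) ≈ 1.4649e+5)
1/(E + V(U(-24))) = 1/((146770 - 2*sqrt(19594)) + (-377 + (-2 - 24))) = 1/((146770 - 2*sqrt(19594)) + (-377 - 26)) = 1/((146770 - 2*sqrt(19594)) - 403) = 1/(146367 - 2*sqrt(19594))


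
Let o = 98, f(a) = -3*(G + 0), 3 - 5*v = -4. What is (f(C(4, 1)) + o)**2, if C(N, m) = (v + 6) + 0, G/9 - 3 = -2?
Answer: 5041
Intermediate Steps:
v = 7/5 (v = 3/5 - 1/5*(-4) = 3/5 + 4/5 = 7/5 ≈ 1.4000)
G = 9 (G = 27 + 9*(-2) = 27 - 18 = 9)
C(N, m) = 37/5 (C(N, m) = (7/5 + 6) + 0 = 37/5 + 0 = 37/5)
f(a) = -27 (f(a) = -3*(9 + 0) = -3*9 = -27)
(f(C(4, 1)) + o)**2 = (-27 + 98)**2 = 71**2 = 5041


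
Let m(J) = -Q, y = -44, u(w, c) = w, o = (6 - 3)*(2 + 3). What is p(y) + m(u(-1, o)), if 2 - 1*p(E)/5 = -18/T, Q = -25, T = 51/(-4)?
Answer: 475/17 ≈ 27.941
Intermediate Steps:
T = -51/4 (T = 51*(-¼) = -51/4 ≈ -12.750)
o = 15 (o = 3*5 = 15)
p(E) = 50/17 (p(E) = 10 - (-90)/(-51/4) = 10 - (-90)*(-4)/51 = 10 - 5*24/17 = 10 - 120/17 = 50/17)
m(J) = 25 (m(J) = -1*(-25) = 25)
p(y) + m(u(-1, o)) = 50/17 + 25 = 475/17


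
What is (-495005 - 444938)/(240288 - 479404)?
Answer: 939943/239116 ≈ 3.9309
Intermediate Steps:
(-495005 - 444938)/(240288 - 479404) = -939943/(-239116) = -939943*(-1/239116) = 939943/239116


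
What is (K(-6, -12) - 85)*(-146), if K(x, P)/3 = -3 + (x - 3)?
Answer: 17666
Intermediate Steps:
K(x, P) = -18 + 3*x (K(x, P) = 3*(-3 + (x - 3)) = 3*(-3 + (-3 + x)) = 3*(-6 + x) = -18 + 3*x)
(K(-6, -12) - 85)*(-146) = ((-18 + 3*(-6)) - 85)*(-146) = ((-18 - 18) - 85)*(-146) = (-36 - 85)*(-146) = -121*(-146) = 17666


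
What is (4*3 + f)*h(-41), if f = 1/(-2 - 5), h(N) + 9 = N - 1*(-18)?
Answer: -2656/7 ≈ -379.43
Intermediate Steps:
h(N) = 9 + N (h(N) = -9 + (N - 1*(-18)) = -9 + (N + 18) = -9 + (18 + N) = 9 + N)
f = -⅐ (f = 1/(-7) = -⅐ ≈ -0.14286)
(4*3 + f)*h(-41) = (4*3 - ⅐)*(9 - 41) = (12 - ⅐)*(-32) = (83/7)*(-32) = -2656/7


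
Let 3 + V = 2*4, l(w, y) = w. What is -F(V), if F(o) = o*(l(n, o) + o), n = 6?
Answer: -55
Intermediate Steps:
V = 5 (V = -3 + 2*4 = -3 + 8 = 5)
F(o) = o*(6 + o)
-F(V) = -5*(6 + 5) = -5*11 = -1*55 = -55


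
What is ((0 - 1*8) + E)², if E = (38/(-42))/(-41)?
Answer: 47183161/741321 ≈ 63.647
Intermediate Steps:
E = 19/861 (E = (38*(-1/42))*(-1/41) = -19/21*(-1/41) = 19/861 ≈ 0.022067)
((0 - 1*8) + E)² = ((0 - 1*8) + 19/861)² = ((0 - 8) + 19/861)² = (-8 + 19/861)² = (-6869/861)² = 47183161/741321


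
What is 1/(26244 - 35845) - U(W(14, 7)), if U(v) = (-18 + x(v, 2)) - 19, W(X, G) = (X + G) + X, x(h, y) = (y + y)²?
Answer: 201620/9601 ≈ 21.000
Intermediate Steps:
x(h, y) = 4*y² (x(h, y) = (2*y)² = 4*y²)
W(X, G) = G + 2*X (W(X, G) = (G + X) + X = G + 2*X)
U(v) = -21 (U(v) = (-18 + 4*2²) - 19 = (-18 + 4*4) - 19 = (-18 + 16) - 19 = -2 - 19 = -21)
1/(26244 - 35845) - U(W(14, 7)) = 1/(26244 - 35845) - 1*(-21) = 1/(-9601) + 21 = -1/9601 + 21 = 201620/9601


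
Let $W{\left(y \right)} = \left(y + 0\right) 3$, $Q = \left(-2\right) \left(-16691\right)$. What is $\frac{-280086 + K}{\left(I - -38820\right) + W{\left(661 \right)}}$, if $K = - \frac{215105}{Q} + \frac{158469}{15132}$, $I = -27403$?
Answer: $- \frac{23579934234861}{1128138013600} \approx -20.902$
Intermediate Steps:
$Q = 33382$
$W{\left(y \right)} = 3 y$ ($W{\left(y \right)} = y 3 = 3 y$)
$K = \frac{339173883}{84189404}$ ($K = - \frac{215105}{33382} + \frac{158469}{15132} = \left(-215105\right) \frac{1}{33382} + 158469 \cdot \frac{1}{15132} = - \frac{215105}{33382} + \frac{52823}{5044} = \frac{339173883}{84189404} \approx 4.0287$)
$\frac{-280086 + K}{\left(I - -38820\right) + W{\left(661 \right)}} = \frac{-280086 + \frac{339173883}{84189404}}{\left(-27403 - -38820\right) + 3 \cdot 661} = - \frac{23579934234861}{84189404 \left(\left(-27403 + 38820\right) + 1983\right)} = - \frac{23579934234861}{84189404 \left(11417 + 1983\right)} = - \frac{23579934234861}{84189404 \cdot 13400} = \left(- \frac{23579934234861}{84189404}\right) \frac{1}{13400} = - \frac{23579934234861}{1128138013600}$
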